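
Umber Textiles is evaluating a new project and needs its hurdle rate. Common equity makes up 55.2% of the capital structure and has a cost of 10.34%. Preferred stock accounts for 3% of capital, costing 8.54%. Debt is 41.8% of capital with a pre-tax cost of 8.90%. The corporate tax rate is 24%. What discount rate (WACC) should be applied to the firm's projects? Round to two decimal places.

8.79%

After-tax cost of debt = 8.9% × (1 − 24%) = 6.7640%.
WACC = 0.552 × 10.3400% + 0.030 × 8.5400% + 0.418 × 6.7640% = 8.7912%.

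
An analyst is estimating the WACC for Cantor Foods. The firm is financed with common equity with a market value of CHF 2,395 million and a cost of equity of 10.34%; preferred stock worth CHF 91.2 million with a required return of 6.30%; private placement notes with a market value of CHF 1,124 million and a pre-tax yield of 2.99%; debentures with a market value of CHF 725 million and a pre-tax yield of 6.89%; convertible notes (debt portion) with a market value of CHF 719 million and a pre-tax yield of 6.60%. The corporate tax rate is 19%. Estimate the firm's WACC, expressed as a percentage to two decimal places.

7.11%

Total capital V = 2395 + 91.2 + 1124 + 725 + 719 = 5054.2.
Equity: weight = 2395/5054.2 = 0.4739; cost = 10.34%.
Preferred: weight = 91.2/5054.2 = 0.0180; cost = 6.3%.
Private placement notes: weight = 1124/5054.2 = 0.2224; after-tax cost = 2.99% × (1 − 19%) = 2.4219%.
Debentures: weight = 725/5054.2 = 0.1434; after-tax cost = 6.89% × (1 − 19%) = 5.5809%.
Convertible notes (debt portion): weight = 719/5054.2 = 0.1423; after-tax cost = 6.6% × (1 − 19%) = 5.3460%.
WACC = 0.4739 × 10.3400% + 0.0180 × 6.3000% + 0.2224 × 2.4219% + 0.1434 × 5.5809% + 0.1423 × 5.3460% = 7.1131%.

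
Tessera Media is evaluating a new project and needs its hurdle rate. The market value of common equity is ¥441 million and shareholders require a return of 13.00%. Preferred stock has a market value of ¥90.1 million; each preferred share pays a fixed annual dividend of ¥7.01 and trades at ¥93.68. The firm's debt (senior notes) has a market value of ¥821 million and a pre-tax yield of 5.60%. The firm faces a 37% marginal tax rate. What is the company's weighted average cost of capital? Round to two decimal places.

6.88%

Cost of preferred: Rp = 7.01 / 93.68 = 7.4829%.
Total capital V = 441 + 90.1 + 821 = 1352.1.
Equity: weight = 441/1352.1 = 0.3262; cost = 13%.
Preferred: weight = 90.1/1352.1 = 0.0666; cost = 7.4829%.
Senior notes: weight = 821/1352.1 = 0.6072; after-tax cost = 5.6% × (1 − 37%) = 3.5280%.
WACC = 0.3262 × 13.0000% + 0.0666 × 7.4829% + 0.6072 × 3.5280% = 6.8809%.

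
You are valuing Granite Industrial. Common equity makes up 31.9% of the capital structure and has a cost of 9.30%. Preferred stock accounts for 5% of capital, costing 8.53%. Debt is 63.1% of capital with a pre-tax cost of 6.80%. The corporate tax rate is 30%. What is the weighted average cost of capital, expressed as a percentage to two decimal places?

After-tax cost of debt = 6.8% × (1 − 30%) = 4.7600%.
WACC = 0.319 × 9.3000% + 0.050 × 8.5300% + 0.631 × 4.7600% = 6.3968%.

6.40%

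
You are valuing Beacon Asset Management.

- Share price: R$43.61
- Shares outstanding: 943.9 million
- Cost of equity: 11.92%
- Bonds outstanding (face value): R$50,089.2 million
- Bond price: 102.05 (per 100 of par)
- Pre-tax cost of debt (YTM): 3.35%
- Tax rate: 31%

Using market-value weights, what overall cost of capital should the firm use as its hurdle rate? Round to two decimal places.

Market value of equity E = 43.61 × 943.9m = 41163.479m. Market value of debt D = 50089.2m × 102.05/100 = 51116.0286m.
Total capital V = 41163.479 + 51116.0286 = 92279.5076.
Equity: weight = 41163.479/92279.5076 = 0.4461; cost = 11.92%.
Bonds outstanding: weight = 51116.0286/92279.5076 = 0.5539; after-tax cost = 3.35% × (1 − 31%) = 2.3115%.
WACC = 0.4461 × 11.9200% + 0.5539 × 2.3115% = 6.5976%.

6.60%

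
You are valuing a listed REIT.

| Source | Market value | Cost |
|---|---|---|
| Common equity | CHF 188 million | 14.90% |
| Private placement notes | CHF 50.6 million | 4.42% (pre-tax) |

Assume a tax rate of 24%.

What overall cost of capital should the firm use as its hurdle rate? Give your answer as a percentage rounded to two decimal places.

Total capital V = 188 + 50.6 = 238.6.
Equity: weight = 188/238.6 = 0.7879; cost = 14.9%.
Private placement notes: weight = 50.6/238.6 = 0.2121; after-tax cost = 4.42% × (1 − 24%) = 3.3592%.
WACC = 0.7879 × 14.9000% + 0.2121 × 3.3592% = 12.4525%.

12.45%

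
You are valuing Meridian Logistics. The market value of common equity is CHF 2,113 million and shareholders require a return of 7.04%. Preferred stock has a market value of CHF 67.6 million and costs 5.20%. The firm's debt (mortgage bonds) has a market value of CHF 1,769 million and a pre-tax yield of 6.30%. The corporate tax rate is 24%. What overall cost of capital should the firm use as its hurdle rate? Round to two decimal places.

6.00%

Total capital V = 2113 + 67.6 + 1769 = 3949.6.
Equity: weight = 2113/3949.6 = 0.5350; cost = 7.04%.
Preferred: weight = 67.6/3949.6 = 0.0171; cost = 5.2%.
Mortgage bonds: weight = 1769/3949.6 = 0.4479; after-tax cost = 6.3% × (1 − 24%) = 4.7880%.
WACC = 0.5350 × 7.0400% + 0.0171 × 5.2000% + 0.4479 × 4.7880% = 5.9999%.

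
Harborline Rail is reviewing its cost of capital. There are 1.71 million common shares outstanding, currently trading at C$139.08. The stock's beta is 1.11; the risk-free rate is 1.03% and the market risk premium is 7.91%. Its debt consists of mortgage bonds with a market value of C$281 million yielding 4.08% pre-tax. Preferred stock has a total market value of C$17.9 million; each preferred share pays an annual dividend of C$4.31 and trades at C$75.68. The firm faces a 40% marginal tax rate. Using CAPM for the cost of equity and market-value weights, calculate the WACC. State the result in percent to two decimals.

Cost of equity via CAPM: Re = 1.03% + 1.11 × 7.91% = 9.8101%.
Cost of preferred: Rp = 4.31 / 75.68 = 5.6950%.
Market value of equity E = 139.08 × 1.71m = 237.8268m.
Total capital V = 237.8268 + 17.9 + 281 = 536.7268.
Equity: weight = 237.8268/536.7268 = 0.4431; cost = 9.8101%.
Preferred: weight = 17.9/536.7268 = 0.0334; cost = 5.695%.
Mortgage bonds: weight = 281/536.7268 = 0.5235; after-tax cost = 4.08% × (1 − 40%) = 2.4480%.
WACC = 0.4431 × 9.8101% + 0.0334 × 5.6950% + 0.5235 × 2.4480% = 5.8185%.

5.82%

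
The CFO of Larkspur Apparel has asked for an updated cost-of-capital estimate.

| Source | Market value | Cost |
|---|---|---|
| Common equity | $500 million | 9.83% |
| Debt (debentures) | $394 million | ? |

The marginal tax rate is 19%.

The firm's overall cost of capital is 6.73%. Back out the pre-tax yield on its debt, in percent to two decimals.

3.45%

Total capital V = 500 + 394 = 894.
Equity weight = 500/894 = 0.5593.
Debentures weight = 394/894 = 0.4407.
Equity contribution = 0.5593 × 9.83% = 5.4978%.
Remaining for debt = 6.73% − 5.4978% = 1.2322%.
Rd × (1 − 19%) × 0.4407 = 1.2322%  ⇒  Rd = 3.4518%.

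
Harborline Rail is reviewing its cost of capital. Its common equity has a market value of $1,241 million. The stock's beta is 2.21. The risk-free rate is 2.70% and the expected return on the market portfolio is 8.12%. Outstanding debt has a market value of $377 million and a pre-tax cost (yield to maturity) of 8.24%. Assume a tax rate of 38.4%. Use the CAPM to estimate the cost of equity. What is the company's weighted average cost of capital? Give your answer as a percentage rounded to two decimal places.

Market risk premium = 8.12% − 2.7% = 5.42%.
Cost of equity via CAPM: Re = 2.7% + 2.21 × 5.42% = 14.6782%.
Total capital V = 1241 + 377 = 1618.
Equity: weight = 1241/1618 = 0.7670; cost = 14.6782%.
Debt: weight = 377/1618 = 0.2330; after-tax cost = 8.24% × (1 − 38.4%) = 5.0758%.
WACC = 0.7670 × 14.6782% + 0.2330 × 5.0758% = 12.4408%.

12.44%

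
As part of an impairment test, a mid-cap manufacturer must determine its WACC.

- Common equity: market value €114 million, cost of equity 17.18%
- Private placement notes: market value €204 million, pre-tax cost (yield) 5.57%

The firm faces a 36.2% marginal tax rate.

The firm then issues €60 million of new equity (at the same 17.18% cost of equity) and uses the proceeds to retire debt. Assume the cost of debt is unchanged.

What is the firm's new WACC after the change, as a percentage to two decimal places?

11.01%

After the change:
Total capital V = 174 + 144 = 318.
Equity: weight = 174/318 = 0.5472; cost = 17.18%.
Private placement notes: weight = 144/318 = 0.4528; after-tax cost = 5.57% × (1 − 36.2%) = 3.5537%.
WACC = 0.5472 × 17.1800% + 0.4528 × 3.5537% = 11.0096%.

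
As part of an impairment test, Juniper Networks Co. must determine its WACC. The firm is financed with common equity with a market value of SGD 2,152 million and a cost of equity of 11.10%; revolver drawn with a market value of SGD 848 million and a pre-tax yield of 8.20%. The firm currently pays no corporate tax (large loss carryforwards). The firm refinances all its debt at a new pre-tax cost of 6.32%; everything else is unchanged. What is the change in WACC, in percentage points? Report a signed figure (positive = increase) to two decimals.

Current WACC:
Total capital V = 2152 + 848 = 3000.
Equity: weight = 2152/3000 = 0.7173; cost = 11.1%.
Revolver drawn: weight = 848/3000 = 0.2827; after-tax cost = 8.2% × (1 − 0%) = 8.2000%.
WACC = 0.7173 × 11.1000% + 0.2827 × 8.2000% = 10.2803%.
After the change:
Total capital V = 2152 + 848 = 3000.
Equity: weight = 2152/3000 = 0.7173; cost = 11.1%.
Revolver drawn: weight = 848/3000 = 0.2827; after-tax cost = 6.32% × (1 − 0%) = 6.3200%.
WACC = 0.7173 × 11.1000% + 0.2827 × 6.3200% = 9.7489%.
Change in WACC = 9.7489% − 10.2803% = -0.5314 pp.

-0.53 pp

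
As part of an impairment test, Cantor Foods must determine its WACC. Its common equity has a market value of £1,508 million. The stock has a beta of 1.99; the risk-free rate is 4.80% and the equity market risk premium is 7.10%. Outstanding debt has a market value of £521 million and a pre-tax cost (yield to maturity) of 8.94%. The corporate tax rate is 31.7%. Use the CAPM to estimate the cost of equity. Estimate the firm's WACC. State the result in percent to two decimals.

15.64%

Cost of equity via CAPM: Re = 4.8% + 1.99 × 7.1% = 18.9290%.
Total capital V = 1508 + 521 = 2029.
Equity: weight = 1508/2029 = 0.7432; cost = 18.929%.
Debt: weight = 521/2029 = 0.2568; after-tax cost = 8.94% × (1 − 31.7%) = 6.1060%.
WACC = 0.7432 × 18.9290% + 0.2568 × 6.1060% = 15.6364%.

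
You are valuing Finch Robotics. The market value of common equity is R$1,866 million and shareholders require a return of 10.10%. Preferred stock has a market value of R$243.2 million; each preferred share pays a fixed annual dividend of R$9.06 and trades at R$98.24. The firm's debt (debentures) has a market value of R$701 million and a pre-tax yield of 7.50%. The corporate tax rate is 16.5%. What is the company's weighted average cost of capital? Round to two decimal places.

Cost of preferred: Rp = 9.06 / 98.24 = 9.2223%.
Total capital V = 1866 + 243.2 + 701 = 2810.2.
Equity: weight = 1866/2810.2 = 0.6640; cost = 10.1%.
Preferred: weight = 243.2/2810.2 = 0.0865; cost = 9.2223%.
Debentures: weight = 701/2810.2 = 0.2494; after-tax cost = 7.5% × (1 − 16.5%) = 6.2625%.
WACC = 0.6640 × 10.1000% + 0.0865 × 9.2223% + 0.2494 × 6.2625% = 9.0668%.

9.07%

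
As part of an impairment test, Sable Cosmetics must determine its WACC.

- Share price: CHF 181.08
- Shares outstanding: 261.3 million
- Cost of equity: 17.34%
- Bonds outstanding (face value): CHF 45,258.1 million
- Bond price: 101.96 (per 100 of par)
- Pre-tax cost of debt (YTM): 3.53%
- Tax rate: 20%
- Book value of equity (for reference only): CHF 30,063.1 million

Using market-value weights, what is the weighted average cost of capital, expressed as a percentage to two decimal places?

10.17%

Market value of equity E = 181.08 × 261.3m = 47316.204m. Market value of debt D = 45258.1m × 101.96/100 = 46145.15876m.
Total capital V = 47316.204 + 46145.15876 = 93461.36276.
Equity: weight = 47316.204/93461.36276 = 0.5063; cost = 17.34%.
Bonds outstanding: weight = 46145.15876/93461.36276 = 0.4937; after-tax cost = 3.53% × (1 − 20%) = 2.8240%.
WACC = 0.5063 × 17.3400% + 0.4937 × 2.8240% = 10.1729%.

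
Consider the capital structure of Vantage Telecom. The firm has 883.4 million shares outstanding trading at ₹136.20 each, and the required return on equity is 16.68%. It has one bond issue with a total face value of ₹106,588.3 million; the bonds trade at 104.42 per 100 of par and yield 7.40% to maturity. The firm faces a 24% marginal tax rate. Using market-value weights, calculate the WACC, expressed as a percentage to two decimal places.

11.37%

Market value of equity E = 136.2 × 883.4m = 120319.08m. Market value of debt D = 106588.3m × 104.42/100 = 111299.50286m.
Total capital V = 120319.08 + 111299.50286 = 231618.58286.
Equity: weight = 120319.08/231618.58286 = 0.5195; cost = 16.68%.
Bonds outstanding: weight = 111299.50286/231618.58286 = 0.4805; after-tax cost = 7.4% × (1 − 24%) = 5.6240%.
WACC = 0.5195 × 16.6800% + 0.4805 × 5.6240% = 11.3673%.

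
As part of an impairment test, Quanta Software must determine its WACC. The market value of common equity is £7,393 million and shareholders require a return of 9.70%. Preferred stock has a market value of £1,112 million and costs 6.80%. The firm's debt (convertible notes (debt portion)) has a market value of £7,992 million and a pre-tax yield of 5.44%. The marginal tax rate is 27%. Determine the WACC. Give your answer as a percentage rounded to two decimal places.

Total capital V = 7393 + 1112 + 7992 = 16497.
Equity: weight = 7393/16497 = 0.4481; cost = 9.7%.
Preferred: weight = 1112/16497 = 0.0674; cost = 6.8%.
Convertible notes (debt portion): weight = 7992/16497 = 0.4845; after-tax cost = 5.44% × (1 − 27%) = 3.9712%.
WACC = 0.4481 × 9.7000% + 0.0674 × 6.8000% + 0.4845 × 3.9712% = 6.7292%.

6.73%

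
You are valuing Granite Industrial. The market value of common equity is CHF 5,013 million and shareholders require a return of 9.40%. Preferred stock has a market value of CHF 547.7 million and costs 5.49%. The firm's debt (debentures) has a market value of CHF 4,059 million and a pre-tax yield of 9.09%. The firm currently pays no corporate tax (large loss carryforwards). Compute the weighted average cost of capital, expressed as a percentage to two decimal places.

Total capital V = 5013 + 547.7 + 4059 = 9619.7.
Equity: weight = 5013/9619.7 = 0.5211; cost = 9.4%.
Preferred: weight = 547.7/9619.7 = 0.0569; cost = 5.49%.
Debentures: weight = 4059/9619.7 = 0.4219; after-tax cost = 9.09% × (1 − 0%) = 9.0900%.
WACC = 0.5211 × 9.4000% + 0.0569 × 5.4900% + 0.4219 × 9.0900% = 9.0466%.

9.05%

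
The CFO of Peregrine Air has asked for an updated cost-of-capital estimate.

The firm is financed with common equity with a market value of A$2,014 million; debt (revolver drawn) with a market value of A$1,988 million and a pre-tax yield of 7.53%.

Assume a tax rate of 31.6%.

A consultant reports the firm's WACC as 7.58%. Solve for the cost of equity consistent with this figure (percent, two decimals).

9.98%

Total capital V = 2014 + 1988 = 4002.
Equity weight = 2014/4002 = 0.5032.
Revolver drawn weight = 1988/4002 = 0.4968.
Debt contribution = 0.4968 × 7.53% × (1 − 31.6%) = 2.5585%.
Required equity contribution = 7.58% − 2.5585% = 5.0215%.
Re = 5.0215% / 0.5032 = 9.9781%.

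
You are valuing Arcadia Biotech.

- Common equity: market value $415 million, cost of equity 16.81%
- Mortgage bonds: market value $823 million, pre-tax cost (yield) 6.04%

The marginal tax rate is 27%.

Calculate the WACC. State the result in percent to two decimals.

8.57%

Total capital V = 415 + 823 = 1238.
Equity: weight = 415/1238 = 0.3352; cost = 16.81%.
Mortgage bonds: weight = 823/1238 = 0.6648; after-tax cost = 6.04% × (1 − 27%) = 4.4092%.
WACC = 0.3352 × 16.8100% + 0.6648 × 4.4092% = 8.5662%.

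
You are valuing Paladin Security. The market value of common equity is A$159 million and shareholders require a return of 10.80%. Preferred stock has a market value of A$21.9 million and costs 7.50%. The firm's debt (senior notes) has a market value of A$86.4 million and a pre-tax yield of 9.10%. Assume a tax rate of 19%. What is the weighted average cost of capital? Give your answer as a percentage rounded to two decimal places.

9.42%

Total capital V = 159 + 21.9 + 86.4 = 267.3.
Equity: weight = 159/267.3 = 0.5948; cost = 10.8%.
Preferred: weight = 21.9/267.3 = 0.0819; cost = 7.5%.
Senior notes: weight = 86.4/267.3 = 0.3232; after-tax cost = 9.1% × (1 − 19%) = 7.3710%.
WACC = 0.5948 × 10.8000% + 0.0819 × 7.5000% + 0.3232 × 7.3710% = 9.4213%.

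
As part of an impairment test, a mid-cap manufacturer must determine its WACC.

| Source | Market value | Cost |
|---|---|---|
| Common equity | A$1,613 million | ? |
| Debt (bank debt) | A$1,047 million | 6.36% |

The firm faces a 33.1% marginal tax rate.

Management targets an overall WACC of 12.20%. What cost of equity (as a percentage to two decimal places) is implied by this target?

Total capital V = 1613 + 1047 = 2660.
Equity weight = 1613/2660 = 0.6064.
Bank debt weight = 1047/2660 = 0.3936.
Debt contribution = 0.3936 × 6.36% × (1 − 33.1%) = 1.6747%.
Required equity contribution = 12.2% − 1.6747% = 10.5253%.
Re = 10.5253% / 0.6064 = 17.3572%.

17.36%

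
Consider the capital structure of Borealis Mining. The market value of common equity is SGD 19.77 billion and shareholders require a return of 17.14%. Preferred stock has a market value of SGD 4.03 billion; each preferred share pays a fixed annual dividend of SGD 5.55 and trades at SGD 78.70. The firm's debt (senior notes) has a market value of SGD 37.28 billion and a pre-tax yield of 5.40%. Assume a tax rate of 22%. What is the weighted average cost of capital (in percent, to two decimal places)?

8.58%

Cost of preferred: Rp = 5.55 / 78.7 = 7.0521%.
Total capital V = 19.77 + 4.03 + 37.28 = 61.08.
Equity: weight = 19.77/61.08 = 0.3237; cost = 17.14%.
Preferred: weight = 4.03/61.08 = 0.0660; cost = 7.0521%.
Senior notes: weight = 37.28/61.08 = 0.6103; after-tax cost = 5.4% × (1 − 22%) = 4.2120%.
WACC = 0.3237 × 17.1400% + 0.0660 × 7.0521% + 0.6103 × 4.2120% = 8.5838%.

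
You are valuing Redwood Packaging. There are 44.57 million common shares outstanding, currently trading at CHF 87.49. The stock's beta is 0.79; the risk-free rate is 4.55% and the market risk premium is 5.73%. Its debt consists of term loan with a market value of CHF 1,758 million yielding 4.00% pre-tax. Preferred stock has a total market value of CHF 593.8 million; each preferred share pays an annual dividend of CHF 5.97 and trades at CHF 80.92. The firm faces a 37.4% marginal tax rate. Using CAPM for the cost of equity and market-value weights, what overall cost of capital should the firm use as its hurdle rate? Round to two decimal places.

Cost of equity via CAPM: Re = 4.55% + 0.79 × 5.73% = 9.0767%.
Cost of preferred: Rp = 5.97 / 80.92 = 7.3777%.
Market value of equity E = 87.49 × 44.57m = 3899.4293m.
Total capital V = 3899.4293 + 593.8 + 1758 = 6251.2293.
Equity: weight = 3899.4293/6251.2293 = 0.6238; cost = 9.0767%.
Preferred: weight = 593.8/6251.2293 = 0.0950; cost = 7.3777%.
Term loan: weight = 1758/6251.2293 = 0.2812; after-tax cost = 4% × (1 − 37.4%) = 2.5040%.
WACC = 0.6238 × 9.0767% + 0.0950 × 7.3777% + 0.2812 × 2.5040% = 7.0669%.

7.07%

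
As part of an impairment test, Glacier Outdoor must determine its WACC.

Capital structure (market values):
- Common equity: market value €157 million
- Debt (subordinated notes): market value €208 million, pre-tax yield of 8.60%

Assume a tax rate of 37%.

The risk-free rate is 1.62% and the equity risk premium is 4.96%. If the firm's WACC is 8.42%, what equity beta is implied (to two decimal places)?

2.17

Total capital V = 157 + 208 = 365.
Equity weight = 157/365 = 0.4301.
Subordinated notes weight = 208/365 = 0.5699.
Debt contribution = 0.5699 × 8.6% × (1 − 37%) = 3.0875%.
Required equity contribution = 8.42% − 3.0875% = 5.3325%  ⇒  Re = 12.3972%.
CAPM: 12.3972% = 1.62% + β × 4.96%  ⇒  β = 2.1728.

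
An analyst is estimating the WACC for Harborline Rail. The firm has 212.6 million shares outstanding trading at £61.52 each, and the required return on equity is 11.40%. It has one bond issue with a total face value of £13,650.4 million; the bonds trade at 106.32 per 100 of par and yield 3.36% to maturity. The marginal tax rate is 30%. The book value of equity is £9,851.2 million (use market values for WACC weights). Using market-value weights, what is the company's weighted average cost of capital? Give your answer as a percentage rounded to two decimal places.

Market value of equity E = 61.52 × 212.6m = 13079.152m. Market value of debt D = 13650.4m × 106.32/100 = 14513.10528m.
Total capital V = 13079.152 + 14513.10528 = 27592.25728.
Equity: weight = 13079.152/27592.25728 = 0.4740; cost = 11.4%.
Bonds outstanding: weight = 14513.10528/27592.25728 = 0.5260; after-tax cost = 3.36% × (1 − 30%) = 2.3520%.
WACC = 0.4740 × 11.4000% + 0.5260 × 2.3520% = 6.6409%.

6.64%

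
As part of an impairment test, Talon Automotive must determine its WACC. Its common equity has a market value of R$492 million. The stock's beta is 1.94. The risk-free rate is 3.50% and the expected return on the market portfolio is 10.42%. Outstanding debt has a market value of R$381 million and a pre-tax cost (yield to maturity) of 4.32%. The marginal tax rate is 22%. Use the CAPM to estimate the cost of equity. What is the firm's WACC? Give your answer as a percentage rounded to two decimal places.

Market risk premium = 10.42% − 3.5% = 6.92%.
Cost of equity via CAPM: Re = 3.5% + 1.94 × 6.92% = 16.9248%.
Total capital V = 492 + 381 = 873.
Equity: weight = 492/873 = 0.5636; cost = 16.9248%.
Debt: weight = 381/873 = 0.4364; after-tax cost = 4.32% × (1 − 22%) = 3.3696%.
WACC = 0.5636 × 16.9248% + 0.4364 × 3.3696% = 11.0090%.

11.01%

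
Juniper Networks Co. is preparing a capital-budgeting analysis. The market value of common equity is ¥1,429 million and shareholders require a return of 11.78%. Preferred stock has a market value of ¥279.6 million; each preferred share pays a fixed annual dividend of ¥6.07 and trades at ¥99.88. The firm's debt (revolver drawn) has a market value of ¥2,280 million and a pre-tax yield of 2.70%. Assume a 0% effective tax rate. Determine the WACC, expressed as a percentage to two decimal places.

Cost of preferred: Rp = 6.07 / 99.88 = 6.0773%.
Total capital V = 1429 + 279.6 + 2280 = 3988.6.
Equity: weight = 1429/3988.6 = 0.3583; cost = 11.78%.
Preferred: weight = 279.6/3988.6 = 0.0701; cost = 6.0773%.
Revolver drawn: weight = 2280/3988.6 = 0.5716; after-tax cost = 2.7% × (1 − 0%) = 2.7000%.
WACC = 0.3583 × 11.7800% + 0.0701 × 6.0773% + 0.5716 × 2.7000% = 6.1898%.

6.19%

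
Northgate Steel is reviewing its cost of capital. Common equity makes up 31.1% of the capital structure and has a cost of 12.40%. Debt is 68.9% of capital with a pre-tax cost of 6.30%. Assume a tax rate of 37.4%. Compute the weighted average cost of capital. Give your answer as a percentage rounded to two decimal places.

6.57%

After-tax cost of debt = 6.3% × (1 − 37.4%) = 3.9438%.
WACC = 0.311 × 12.4000% + 0.689 × 3.9438% = 6.5737%.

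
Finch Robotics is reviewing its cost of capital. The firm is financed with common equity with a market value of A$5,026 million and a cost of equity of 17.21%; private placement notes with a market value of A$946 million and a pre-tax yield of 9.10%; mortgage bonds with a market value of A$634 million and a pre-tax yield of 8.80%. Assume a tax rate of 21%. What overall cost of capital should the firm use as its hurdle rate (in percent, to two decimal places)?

14.79%

Total capital V = 5026 + 946 + 634 = 6606.
Equity: weight = 5026/6606 = 0.7608; cost = 17.21%.
Private placement notes: weight = 946/6606 = 0.1432; after-tax cost = 9.1% × (1 − 21%) = 7.1890%.
Mortgage bonds: weight = 634/6606 = 0.0960; after-tax cost = 8.8% × (1 − 21%) = 6.9520%.
WACC = 0.7608 × 17.2100% + 0.1432 × 7.1890% + 0.0960 × 6.9520% = 14.7905%.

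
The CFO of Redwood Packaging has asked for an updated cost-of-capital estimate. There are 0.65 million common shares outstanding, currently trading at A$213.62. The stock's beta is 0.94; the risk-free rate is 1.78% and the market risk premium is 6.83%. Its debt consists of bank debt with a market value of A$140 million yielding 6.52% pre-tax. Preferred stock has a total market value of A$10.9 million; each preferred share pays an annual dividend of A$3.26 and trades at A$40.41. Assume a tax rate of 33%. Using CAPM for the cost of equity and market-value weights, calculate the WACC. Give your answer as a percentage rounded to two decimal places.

Cost of equity via CAPM: Re = 1.78% + 0.94 × 6.83% = 8.2002%.
Cost of preferred: Rp = 3.26 / 40.41 = 8.0673%.
Market value of equity E = 213.62 × 0.65m = 138.853m.
Total capital V = 138.853 + 10.9 + 140 = 289.753.
Equity: weight = 138.853/289.753 = 0.4792; cost = 8.2002%.
Preferred: weight = 10.9/289.753 = 0.0376; cost = 8.0673%.
Bank debt: weight = 140/289.753 = 0.4832; after-tax cost = 6.52% × (1 − 33%) = 4.3684%.
WACC = 0.4792 × 8.2002% + 0.0376 × 8.0673% + 0.4832 × 4.3684% = 6.3438%.

6.34%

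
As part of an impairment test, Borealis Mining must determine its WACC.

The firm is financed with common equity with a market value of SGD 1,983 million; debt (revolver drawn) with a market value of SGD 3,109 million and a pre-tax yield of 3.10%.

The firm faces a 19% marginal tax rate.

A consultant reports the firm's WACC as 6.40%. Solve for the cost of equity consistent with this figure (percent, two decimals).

Total capital V = 1983 + 3109 = 5092.
Equity weight = 1983/5092 = 0.3894.
Revolver drawn weight = 3109/5092 = 0.6106.
Debt contribution = 0.6106 × 3.1% × (1 − 19%) = 1.5331%.
Required equity contribution = 6.4% − 1.5331% = 4.8669%.
Re = 4.8669% / 0.3894 = 12.4973%.

12.50%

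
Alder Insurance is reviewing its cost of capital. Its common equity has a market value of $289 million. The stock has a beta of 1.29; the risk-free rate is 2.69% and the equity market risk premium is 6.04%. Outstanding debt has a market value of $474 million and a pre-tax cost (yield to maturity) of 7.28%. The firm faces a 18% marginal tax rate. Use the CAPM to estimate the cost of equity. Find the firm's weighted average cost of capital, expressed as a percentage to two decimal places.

Cost of equity via CAPM: Re = 2.69% + 1.29 × 6.04% = 10.4816%.
Total capital V = 289 + 474 = 763.
Equity: weight = 289/763 = 0.3788; cost = 10.4816%.
Debt: weight = 474/763 = 0.6212; after-tax cost = 7.28% × (1 − 18%) = 5.9696%.
WACC = 0.3788 × 10.4816% + 0.6212 × 5.9696% = 7.6786%.

7.68%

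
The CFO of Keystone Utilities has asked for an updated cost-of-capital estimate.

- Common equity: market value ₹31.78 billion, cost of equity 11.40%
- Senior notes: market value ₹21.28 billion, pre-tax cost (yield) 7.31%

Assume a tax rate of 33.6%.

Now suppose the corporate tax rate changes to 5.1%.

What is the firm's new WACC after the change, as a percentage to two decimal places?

9.61%

After the change:
Total capital V = 31.78 + 21.28 = 53.06.
Equity: weight = 31.78/53.06 = 0.5989; cost = 11.4%.
Senior notes: weight = 21.28/53.06 = 0.4011; after-tax cost = 7.31% × (1 − 5.1%) = 6.9372%.
WACC = 0.5989 × 11.4000% + 0.4011 × 6.9372% = 9.6102%.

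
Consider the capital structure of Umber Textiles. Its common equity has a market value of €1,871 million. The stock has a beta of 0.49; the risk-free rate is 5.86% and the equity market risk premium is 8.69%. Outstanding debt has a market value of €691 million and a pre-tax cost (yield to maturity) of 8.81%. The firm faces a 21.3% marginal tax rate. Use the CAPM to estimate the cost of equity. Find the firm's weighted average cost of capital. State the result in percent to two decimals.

9.26%

Cost of equity via CAPM: Re = 5.86% + 0.49 × 8.69% = 10.1181%.
Total capital V = 1871 + 691 = 2562.
Equity: weight = 1871/2562 = 0.7303; cost = 10.1181%.
Debt: weight = 691/2562 = 0.2697; after-tax cost = 8.81% × (1 − 21.3%) = 6.9335%.
WACC = 0.7303 × 10.1181% + 0.2697 × 6.9335% = 9.2592%.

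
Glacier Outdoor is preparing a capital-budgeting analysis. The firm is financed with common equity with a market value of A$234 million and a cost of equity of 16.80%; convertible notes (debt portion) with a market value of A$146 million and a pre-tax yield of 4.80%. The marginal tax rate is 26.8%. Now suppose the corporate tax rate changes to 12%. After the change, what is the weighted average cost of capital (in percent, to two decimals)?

After the change:
Total capital V = 234 + 146 = 380.
Equity: weight = 234/380 = 0.6158; cost = 16.8%.
Convertible notes (debt portion): weight = 146/380 = 0.3842; after-tax cost = 4.8% × (1 − 12%) = 4.2240%.
WACC = 0.6158 × 16.8000% + 0.3842 × 4.2240% = 11.9682%.

11.97%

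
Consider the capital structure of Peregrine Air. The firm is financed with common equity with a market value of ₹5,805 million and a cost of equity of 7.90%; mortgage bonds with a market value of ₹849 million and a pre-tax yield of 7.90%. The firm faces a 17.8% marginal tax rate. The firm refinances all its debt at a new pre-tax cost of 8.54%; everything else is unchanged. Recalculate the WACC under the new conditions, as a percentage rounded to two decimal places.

After the change:
Total capital V = 5805 + 849 = 6654.
Equity: weight = 5805/6654 = 0.8724; cost = 7.9%.
Mortgage bonds: weight = 849/6654 = 0.1276; after-tax cost = 8.54% × (1 − 17.8%) = 7.0199%.
WACC = 0.8724 × 7.9000% + 0.1276 × 7.0199% = 7.7877%.

7.79%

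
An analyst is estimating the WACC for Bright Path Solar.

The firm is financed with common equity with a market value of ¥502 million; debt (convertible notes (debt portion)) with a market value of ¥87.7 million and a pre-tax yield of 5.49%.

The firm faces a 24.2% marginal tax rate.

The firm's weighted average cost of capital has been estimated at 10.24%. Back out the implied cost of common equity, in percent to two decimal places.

11.30%

Total capital V = 502 + 87.7 = 589.7.
Equity weight = 502/589.7 = 0.8513.
Convertible notes (debt portion) weight = 87.7/589.7 = 0.1487.
Debt contribution = 0.1487 × 5.49% × (1 − 24.2%) = 0.6189%.
Required equity contribution = 10.24% − 0.6189% = 9.6211%.
Re = 9.6211% / 0.8513 = 11.3019%.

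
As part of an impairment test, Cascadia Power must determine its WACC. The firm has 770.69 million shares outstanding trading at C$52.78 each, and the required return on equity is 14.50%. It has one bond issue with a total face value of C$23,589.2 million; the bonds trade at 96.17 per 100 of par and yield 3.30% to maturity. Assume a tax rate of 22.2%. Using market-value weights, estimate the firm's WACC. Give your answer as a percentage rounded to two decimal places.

Market value of equity E = 52.78 × 770.69m = 40677.0182m. Market value of debt D = 23589.2m × 96.17/100 = 22685.73364m.
Total capital V = 40677.0182 + 22685.73364 = 63362.75184.
Equity: weight = 40677.0182/63362.75184 = 0.6420; cost = 14.5%.
Bonds outstanding: weight = 22685.73364/63362.75184 = 0.3580; after-tax cost = 3.3% × (1 − 22.2%) = 2.5674%.
WACC = 0.6420 × 14.5000% + 0.3580 × 2.5674% = 10.2278%.

10.23%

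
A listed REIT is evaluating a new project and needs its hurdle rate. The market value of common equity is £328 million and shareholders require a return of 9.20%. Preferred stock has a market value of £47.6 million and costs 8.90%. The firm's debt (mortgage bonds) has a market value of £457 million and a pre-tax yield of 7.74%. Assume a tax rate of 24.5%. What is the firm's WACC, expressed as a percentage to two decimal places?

7.34%

Total capital V = 328 + 47.6 + 457 = 832.6.
Equity: weight = 328/832.6 = 0.3939; cost = 9.2%.
Preferred: weight = 47.6/832.6 = 0.0572; cost = 8.9%.
Mortgage bonds: weight = 457/832.6 = 0.5489; after-tax cost = 7.74% × (1 − 24.5%) = 5.8437%.
WACC = 0.3939 × 9.2000% + 0.0572 × 8.9000% + 0.5489 × 5.8437% = 7.3406%.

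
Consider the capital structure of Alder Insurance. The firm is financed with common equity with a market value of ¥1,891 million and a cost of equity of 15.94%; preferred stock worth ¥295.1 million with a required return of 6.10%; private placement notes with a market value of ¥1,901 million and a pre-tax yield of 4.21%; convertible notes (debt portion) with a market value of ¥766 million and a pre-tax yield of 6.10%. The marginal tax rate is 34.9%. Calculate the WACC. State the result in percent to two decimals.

8.28%

Total capital V = 1891 + 295.1 + 1901 + 766 = 4853.1.
Equity: weight = 1891/4853.1 = 0.3896; cost = 15.94%.
Preferred: weight = 295.1/4853.1 = 0.0608; cost = 6.1%.
Private placement notes: weight = 1901/4853.1 = 0.3917; after-tax cost = 4.21% × (1 − 34.9%) = 2.7407%.
Convertible notes (debt portion): weight = 766/4853.1 = 0.1578; after-tax cost = 6.1% × (1 − 34.9%) = 3.9711%.
WACC = 0.3896 × 15.9400% + 0.0608 × 6.1000% + 0.3917 × 2.7407% + 0.1578 × 3.9711% = 8.2823%.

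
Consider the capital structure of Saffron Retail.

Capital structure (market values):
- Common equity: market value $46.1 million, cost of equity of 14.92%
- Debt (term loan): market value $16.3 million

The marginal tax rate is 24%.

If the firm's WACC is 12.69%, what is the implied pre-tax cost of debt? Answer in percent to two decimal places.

8.40%

Total capital V = 46.1 + 16.3 = 62.4.
Equity weight = 46.1/62.4 = 0.7388.
Term loan weight = 16.3/62.4 = 0.2612.
Equity contribution = 0.7388 × 14.92% = 11.0226%.
Remaining for debt = 12.69% − 11.0226% = 1.6674%.
Rd × (1 − 24%) × 0.2612 = 1.6674%  ⇒  Rd = 8.3988%.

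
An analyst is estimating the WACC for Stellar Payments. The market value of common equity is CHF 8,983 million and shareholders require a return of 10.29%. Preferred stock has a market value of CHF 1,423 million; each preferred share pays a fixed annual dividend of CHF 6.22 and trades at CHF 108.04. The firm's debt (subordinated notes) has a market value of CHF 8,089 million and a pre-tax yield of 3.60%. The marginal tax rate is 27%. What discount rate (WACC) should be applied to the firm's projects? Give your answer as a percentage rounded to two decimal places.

6.59%

Cost of preferred: Rp = 6.22 / 108.04 = 5.7571%.
Total capital V = 8983 + 1423 + 8089 = 18495.
Equity: weight = 8983/18495 = 0.4857; cost = 10.29%.
Preferred: weight = 1423/18495 = 0.0769; cost = 5.7571%.
Subordinated notes: weight = 8089/18495 = 0.4374; after-tax cost = 3.6% × (1 − 27%) = 2.6280%.
WACC = 0.4857 × 10.2900% + 0.0769 × 5.7571% + 0.4374 × 2.6280% = 6.5902%.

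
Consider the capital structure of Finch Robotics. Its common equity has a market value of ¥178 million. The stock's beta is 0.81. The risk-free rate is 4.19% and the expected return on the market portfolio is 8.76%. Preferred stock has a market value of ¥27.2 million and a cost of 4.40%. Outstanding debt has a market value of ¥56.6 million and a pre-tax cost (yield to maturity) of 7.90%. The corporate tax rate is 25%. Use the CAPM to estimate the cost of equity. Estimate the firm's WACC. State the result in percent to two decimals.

Market risk premium = 8.76% − 4.19% = 4.57%.
Cost of equity via CAPM: Re = 4.19% + 0.81 × 4.57% = 7.8917%.
Total capital V = 178 + 27.2 + 56.6 = 261.8.
Equity: weight = 178/261.8 = 0.6799; cost = 7.8917%.
Preferred: weight = 27.2/261.8 = 0.1039; cost = 4.4%.
Debt: weight = 56.6/261.8 = 0.2162; after-tax cost = 7.9% × (1 − 25%) = 5.9250%.
WACC = 0.6799 × 7.8917% + 0.1039 × 4.4000% + 0.2162 × 5.9250% = 7.1037%.

7.10%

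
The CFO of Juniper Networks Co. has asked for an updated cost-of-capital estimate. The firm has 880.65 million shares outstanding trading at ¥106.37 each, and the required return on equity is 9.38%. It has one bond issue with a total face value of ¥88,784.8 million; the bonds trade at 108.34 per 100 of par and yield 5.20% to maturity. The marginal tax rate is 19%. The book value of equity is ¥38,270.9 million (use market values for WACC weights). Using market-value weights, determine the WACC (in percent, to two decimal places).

6.76%

Market value of equity E = 106.37 × 880.65m = 93674.7405m. Market value of debt D = 88784.8m × 108.34/100 = 96189.45232m.
Total capital V = 93674.7405 + 96189.45232 = 189864.19282.
Equity: weight = 93674.7405/189864.19282 = 0.4934; cost = 9.38%.
Bonds outstanding: weight = 96189.45232/189864.19282 = 0.5066; after-tax cost = 5.2% × (1 − 19%) = 4.2120%.
WACC = 0.4934 × 9.3800% + 0.5066 × 4.2120% = 6.7618%.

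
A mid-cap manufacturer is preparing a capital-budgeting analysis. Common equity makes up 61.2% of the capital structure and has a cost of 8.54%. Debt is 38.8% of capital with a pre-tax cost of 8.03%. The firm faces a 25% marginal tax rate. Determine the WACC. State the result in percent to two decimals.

7.56%

After-tax cost of debt = 8.03% × (1 − 25%) = 6.0225%.
WACC = 0.612 × 8.5400% + 0.388 × 6.0225% = 7.5632%.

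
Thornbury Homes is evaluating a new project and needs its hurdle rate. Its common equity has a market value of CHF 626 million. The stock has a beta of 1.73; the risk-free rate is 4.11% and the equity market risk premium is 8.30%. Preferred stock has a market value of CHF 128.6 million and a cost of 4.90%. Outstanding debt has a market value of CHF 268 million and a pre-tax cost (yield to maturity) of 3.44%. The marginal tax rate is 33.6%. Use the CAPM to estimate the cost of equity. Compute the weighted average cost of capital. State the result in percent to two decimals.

12.52%

Cost of equity via CAPM: Re = 4.11% + 1.73 × 8.3% = 18.4690%.
Total capital V = 626 + 128.6 + 268 = 1022.6.
Equity: weight = 626/1022.6 = 0.6122; cost = 18.469%.
Preferred: weight = 128.6/1022.6 = 0.1258; cost = 4.9%.
Debt: weight = 268/1022.6 = 0.2621; after-tax cost = 3.44% × (1 − 33.6%) = 2.2842%.
WACC = 0.6122 × 18.4690% + 0.1258 × 4.9000% + 0.2621 × 2.2842% = 12.5209%.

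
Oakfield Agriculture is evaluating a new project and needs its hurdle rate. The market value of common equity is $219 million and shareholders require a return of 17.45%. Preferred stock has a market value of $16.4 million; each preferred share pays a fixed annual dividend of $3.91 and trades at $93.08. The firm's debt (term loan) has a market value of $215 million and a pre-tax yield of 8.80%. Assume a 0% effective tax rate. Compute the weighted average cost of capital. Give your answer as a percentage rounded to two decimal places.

Cost of preferred: Rp = 3.91 / 93.08 = 4.2007%.
Total capital V = 219 + 16.4 + 215 = 450.4.
Equity: weight = 219/450.4 = 0.4862; cost = 17.45%.
Preferred: weight = 16.4/450.4 = 0.0364; cost = 4.2007%.
Term loan: weight = 215/450.4 = 0.4774; after-tax cost = 8.8% × (1 − 0%) = 8.8000%.
WACC = 0.4862 × 17.4500% + 0.0364 × 4.2007% + 0.4774 × 8.8000% = 12.8385%.

12.84%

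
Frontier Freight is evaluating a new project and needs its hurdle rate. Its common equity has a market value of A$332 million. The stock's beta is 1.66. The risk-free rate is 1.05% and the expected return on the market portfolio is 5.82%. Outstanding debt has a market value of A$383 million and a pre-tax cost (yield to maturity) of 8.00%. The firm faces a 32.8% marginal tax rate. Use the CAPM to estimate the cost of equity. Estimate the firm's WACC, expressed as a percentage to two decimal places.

Market risk premium = 5.82% − 1.05% = 4.77%.
Cost of equity via CAPM: Re = 1.05% + 1.66 × 4.77% = 8.9682%.
Total capital V = 332 + 383 = 715.
Equity: weight = 332/715 = 0.4643; cost = 8.9682%.
Debt: weight = 383/715 = 0.5357; after-tax cost = 8% × (1 − 32.8%) = 5.3760%.
WACC = 0.4643 × 8.9682% + 0.5357 × 5.3760% = 7.0440%.

7.04%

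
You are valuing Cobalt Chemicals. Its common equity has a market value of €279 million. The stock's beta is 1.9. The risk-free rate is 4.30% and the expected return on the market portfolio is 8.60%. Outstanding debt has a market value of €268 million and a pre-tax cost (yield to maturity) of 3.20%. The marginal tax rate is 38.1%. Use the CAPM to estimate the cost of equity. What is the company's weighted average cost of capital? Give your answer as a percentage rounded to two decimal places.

Market risk premium = 8.6% − 4.3% = 4.3%.
Cost of equity via CAPM: Re = 4.3% + 1.9 × 4.3% = 12.4700%.
Total capital V = 279 + 268 = 547.
Equity: weight = 279/547 = 0.5101; cost = 12.47%.
Debt: weight = 268/547 = 0.4899; after-tax cost = 3.2% × (1 − 38.1%) = 1.9808%.
WACC = 0.5101 × 12.4700% + 0.4899 × 1.9808% = 7.3309%.

7.33%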